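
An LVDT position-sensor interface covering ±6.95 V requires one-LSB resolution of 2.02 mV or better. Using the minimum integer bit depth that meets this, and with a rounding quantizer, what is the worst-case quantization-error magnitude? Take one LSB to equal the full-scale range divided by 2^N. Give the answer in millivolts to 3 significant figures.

0.848 mV

Span: 6.95 V − (-6.95 V) = 13.9 V.
Required number of levels: 13.9/2.02 mV = 6881.2; smallest N with 2^N ≥ that is 13.
LSB = 13.9 V ÷ 2^13 = 13.9/8192 V = 1.6968 mV.
Max error for round-to-nearest is LSB/2 = 0.848 mV.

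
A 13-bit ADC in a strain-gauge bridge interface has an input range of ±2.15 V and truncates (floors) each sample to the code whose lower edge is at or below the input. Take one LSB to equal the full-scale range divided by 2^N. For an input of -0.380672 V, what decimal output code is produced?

The full-scale span is 2.15 − (-2.15) = 4.3 V. LSB = 4.3 V / 2^13 ≈ 0.5249 mV.
(V_in − V_min) × 2^13/range = (-0.380672 − (-2.15)) × 8192/4.3 = 3370.776.
Floor → code = 3370.

3370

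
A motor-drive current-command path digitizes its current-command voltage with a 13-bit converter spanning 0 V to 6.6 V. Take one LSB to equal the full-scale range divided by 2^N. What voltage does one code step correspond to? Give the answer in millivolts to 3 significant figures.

Range is 6.6 V.
There are 2^13 = 8192 steps.
Step size = 6.6/8192 V = 0.806 mV.

0.806 mV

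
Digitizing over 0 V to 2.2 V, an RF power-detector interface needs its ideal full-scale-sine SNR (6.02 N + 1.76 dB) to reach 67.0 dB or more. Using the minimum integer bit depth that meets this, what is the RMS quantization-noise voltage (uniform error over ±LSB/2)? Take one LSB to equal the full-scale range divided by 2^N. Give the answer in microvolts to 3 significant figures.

310 µV

Full-scale range = 2.2 V.
Required N = ⌈(67.0 − 1.76)/6.02⌉ = ⌈10.837⌉ = 11.
LSB = 2.2 V / 2^11 = 1.0742 mV.
V_rms = LSB/√12 = 310 µV.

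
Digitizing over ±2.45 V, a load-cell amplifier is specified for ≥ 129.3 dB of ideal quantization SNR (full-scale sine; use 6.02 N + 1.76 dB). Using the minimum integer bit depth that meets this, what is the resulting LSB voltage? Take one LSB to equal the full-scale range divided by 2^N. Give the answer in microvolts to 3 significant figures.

Span: 2.45 V − (-2.45 V) = 4.9 V.
6.02 N + 1.76 ≥ 129.3 gives N ≥ 21.186, so the minimum integer is 22.
One LSB is 4.9 V / 4194304 = 1.17 µV.

1.17 µV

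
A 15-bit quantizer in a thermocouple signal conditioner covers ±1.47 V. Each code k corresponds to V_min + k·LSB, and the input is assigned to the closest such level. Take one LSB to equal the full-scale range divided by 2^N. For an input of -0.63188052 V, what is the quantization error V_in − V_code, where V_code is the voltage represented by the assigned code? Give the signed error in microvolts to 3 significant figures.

+29.3 µV

The full-scale span is 1.47 − (-1.47) = 2.94 V. LSB = 2.94 V / 2^15 ≈ 89.72 µV.
Position in LSBs: (-0.63188052 − (-1.47)) × 32768/2.94 = 9341.3262; rounding gives k = 9341.
V_code = V_min + k × range/2^15 = -1.47 + 9341 × 2.94/32768 = -0.63190979004 V.
Error = V_in − V_code = -0.63188052 − (-0.63190979004) = +29.3 µV.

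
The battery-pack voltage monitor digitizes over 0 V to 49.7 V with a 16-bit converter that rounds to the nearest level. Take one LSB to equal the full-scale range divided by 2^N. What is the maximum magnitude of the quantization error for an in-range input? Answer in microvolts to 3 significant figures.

379 µV

Full-scale range = 49.7 V.
Step size = 49.7/65536 V = 0.75836 mV.
|e|_max = LSB/2 = 379 µV.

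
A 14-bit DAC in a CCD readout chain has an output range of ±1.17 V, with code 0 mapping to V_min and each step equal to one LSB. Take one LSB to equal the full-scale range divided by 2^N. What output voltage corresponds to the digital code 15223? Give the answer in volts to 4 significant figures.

Full-scale range = 1.17 V − (-1.17 V) = 2.34 V. LSB = 2.34 V / 2^14.
Output = V_min + (15223/16384) × range = -1.17 + 0.929138 × 2.34 V
      = -1.17 + 2.17418 = 1.00418 V.

1.004 V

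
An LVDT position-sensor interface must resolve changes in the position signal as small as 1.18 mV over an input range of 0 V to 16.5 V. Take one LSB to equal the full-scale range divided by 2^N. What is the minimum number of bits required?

Full-scale range = 16.5 V.
Required number of levels: 16.5/1.18 mV = 13983; smallest N with 2^N ≥ that is 14.

14 bits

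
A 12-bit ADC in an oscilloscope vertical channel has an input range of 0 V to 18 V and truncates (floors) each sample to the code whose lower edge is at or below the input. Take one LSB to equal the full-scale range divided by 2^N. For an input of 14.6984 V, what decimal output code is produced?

3344

Range is 18 V. LSB = 18 V / 2^12 ≈ 4.395 mV.
(V_in − V_min) × 2^12/range = (14.6984 − (0)) × 4096/18 = 3344.703.
Floor → code = 3344.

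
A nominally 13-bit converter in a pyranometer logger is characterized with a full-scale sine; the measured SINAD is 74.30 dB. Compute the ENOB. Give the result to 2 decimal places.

Inverting SNR = 6.02 N + 1.76: N_eff = (74.30 − 1.76)/6.02 = 12.0498.

12.05 bits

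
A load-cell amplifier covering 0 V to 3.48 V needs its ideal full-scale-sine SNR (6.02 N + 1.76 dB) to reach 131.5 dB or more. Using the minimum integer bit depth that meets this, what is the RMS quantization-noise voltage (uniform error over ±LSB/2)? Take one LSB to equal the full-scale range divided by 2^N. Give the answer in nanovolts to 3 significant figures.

240 nV

Full-scale range = 3.48 V.
6.02 N + 1.76 ≥ 131.5 gives N ≥ 21.551, so the minimum integer is 22.
LSB = 3.48 V ÷ 2^22 = 3.48/4194304 V = 0.82970 µV.
σ_q = LSB/√12 = 0.82970 µV/3.4641 = 240 nV.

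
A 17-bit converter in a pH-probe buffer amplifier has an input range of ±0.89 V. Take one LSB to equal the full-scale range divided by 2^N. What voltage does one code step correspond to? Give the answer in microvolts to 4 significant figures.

Full-scale range = 0.89 V − (-0.89 V) = 1.78 V.
Number of codes = 2^17 = 131072.
LSB = 1.78 V ÷ 2^17 = 1.78/131072 V = 13.58 µV.

13.58 µV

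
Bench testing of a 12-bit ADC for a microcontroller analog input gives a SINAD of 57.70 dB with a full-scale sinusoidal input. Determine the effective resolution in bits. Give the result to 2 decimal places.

9.29 bits

ENOB = (SINAD − 1.76) / 6.02 = (57.70 − 1.76) / 6.02 = 55.94 / 6.02 = 9.2924.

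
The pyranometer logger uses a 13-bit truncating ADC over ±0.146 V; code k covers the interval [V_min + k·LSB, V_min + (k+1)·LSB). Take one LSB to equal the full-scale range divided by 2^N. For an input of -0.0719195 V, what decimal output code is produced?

2078

Range = 0.146 − (-0.146) = 0.292 V. LSB = 0.292 V / 2^13 ≈ 35.64 µV.
(V_in − V_min) × 2^13/range = (-0.0719195 − (-0.146)) × 8192/0.292 = 2078.313.
Floor → code = 2078.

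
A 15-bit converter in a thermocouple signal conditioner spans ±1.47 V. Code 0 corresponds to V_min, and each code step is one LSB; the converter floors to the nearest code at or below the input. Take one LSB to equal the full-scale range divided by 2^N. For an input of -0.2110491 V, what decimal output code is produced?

14031

Full-scale range = 1.47 V − (-1.47 V) = 2.94 V. LSB = 2.94 V / 2^15 ≈ 89.72 µV.
V_in − V_min = -0.2110491 − (-1.47) = 1.2589509 V.
Divide by LSB: 1.2589509 × 32768/2.94 = 14031.7357.
Truncating gives code 14031.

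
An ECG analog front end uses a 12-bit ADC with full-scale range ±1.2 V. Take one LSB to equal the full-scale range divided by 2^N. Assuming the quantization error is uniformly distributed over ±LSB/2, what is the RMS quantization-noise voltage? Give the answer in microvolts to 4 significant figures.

Full-scale range = 1.2 V − (-1.2 V) = 2.4 V.
One LSB is 2.4 V / 4096 = 0.585938 mV.
V_rms = LSB/√12 = 0.585938 mV / √12 = 169.1 µV.

169.1 µV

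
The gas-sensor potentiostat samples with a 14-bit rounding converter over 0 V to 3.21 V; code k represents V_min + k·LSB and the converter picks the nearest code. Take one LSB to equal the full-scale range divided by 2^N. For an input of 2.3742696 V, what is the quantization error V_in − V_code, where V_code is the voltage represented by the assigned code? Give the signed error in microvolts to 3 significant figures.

+76.5 µV

V_FS = 3.21 V. LSB = 3.21 V / 2^14 ≈ 195.9 µV.
(2.3742696 − (0)) / LSB = 2.3742696 × 16384/3.21 = 12118.3904. Nearest integer: k = 12118.
V_code = 0 + (12118/16384) × 3.21 = 2.3741931152 V.
V_in − V_code = 2.3742696 − (2.3741931152) = +76.5 µV.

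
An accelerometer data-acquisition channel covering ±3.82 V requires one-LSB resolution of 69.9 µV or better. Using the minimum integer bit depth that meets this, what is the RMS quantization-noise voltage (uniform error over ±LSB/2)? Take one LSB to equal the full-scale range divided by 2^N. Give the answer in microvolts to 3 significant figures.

16.8 µV

Full-scale range = 3.82 V − (-3.82 V) = 7.64 V.
Levels needed ≥ 7.64/69.9 µV = 109300. 2^17 = 131072 suffices, so N_min = 17.
One LSB is 7.64 V / 131072 = 58.289 µV.
σ_q = LSB/√12 = 58.289 µV/3.4641 = 16.8 µV.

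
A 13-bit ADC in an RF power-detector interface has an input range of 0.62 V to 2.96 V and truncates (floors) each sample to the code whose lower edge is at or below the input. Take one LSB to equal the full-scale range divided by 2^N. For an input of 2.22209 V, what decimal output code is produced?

5608

Range = 2.96 − (0.62) = 2.34 V. LSB = 2.34 V / 2^13 ≈ 285.6 µV.
(V_in − V_min) × 2^13/range = (2.22209 − (0.62)) × 8192/2.34 = 5608.684.
Floor → code = 5608.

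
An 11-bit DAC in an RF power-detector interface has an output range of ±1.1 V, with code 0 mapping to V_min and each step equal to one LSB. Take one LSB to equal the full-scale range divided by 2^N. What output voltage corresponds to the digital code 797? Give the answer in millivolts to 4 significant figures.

-243.8 mV

Range = 1.1 − (-1.1) = 2.2 V. LSB = 2.2 V / 2^11.
V_out = V_min + code × LSB = -1.1 V + 797 × 2.2 V / 2048
      = -1.1 V + 0.856152 V = -0.243848 V.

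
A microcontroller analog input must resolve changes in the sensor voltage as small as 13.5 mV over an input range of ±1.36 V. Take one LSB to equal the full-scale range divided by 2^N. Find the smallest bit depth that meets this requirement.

Span: 1.36 V − (-1.36 V) = 2.72 V.
Levels needed ≥ 2.72/13.5 mV = 201.5. 2^8 = 256 suffices, so N_min = 8.

8 bits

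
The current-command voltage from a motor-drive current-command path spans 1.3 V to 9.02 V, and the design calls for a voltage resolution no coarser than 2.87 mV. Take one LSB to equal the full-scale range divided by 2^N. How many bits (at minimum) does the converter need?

Full-scale range = 9.02 V − (1.3 V) = 7.72 V.
7.72 V / 2.87 mV = 2690. Since 2^11 = 2048 and 2^12 = 4096, N = 12.

12 bits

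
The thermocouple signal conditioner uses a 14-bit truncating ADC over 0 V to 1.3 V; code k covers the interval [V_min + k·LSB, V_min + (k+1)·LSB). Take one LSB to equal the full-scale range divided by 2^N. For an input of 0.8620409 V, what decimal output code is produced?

V_FS = 1.3 V. LSB = 1.3 V / 2^14 ≈ 79.35 µV.
code = ⌊(V_in − V_min)/LSB⌋ = ⌊(V_in − V_min) × 2^14 / range⌋
     = ⌊(0.8620409 − (0)) × 16384 / 1.3⌋ = ⌊0.8620409 × 16384/1.3⌋
     = ⌊10864.368⌋ = 10864.

10864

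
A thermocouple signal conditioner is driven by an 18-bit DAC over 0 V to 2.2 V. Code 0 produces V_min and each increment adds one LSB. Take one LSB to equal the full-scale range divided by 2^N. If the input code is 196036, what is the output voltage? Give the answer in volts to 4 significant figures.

V_FS = 2.2 V. LSB = 2.2 V / 2^18.
Output = V_min + (196036/262144) × range = 0 + 0.747818 × 2.2 V
      = 0 + 1.64520 = 1.64520 V.

1.645 V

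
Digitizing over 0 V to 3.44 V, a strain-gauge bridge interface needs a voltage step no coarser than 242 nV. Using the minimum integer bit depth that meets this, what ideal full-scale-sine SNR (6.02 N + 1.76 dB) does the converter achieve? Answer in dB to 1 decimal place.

Range is 3.44 V.
Need 2^N ≥ 3.44 V / 242 nV = 1.421e7 → N_min = 24.
Ideal SNR at N = 24: 6.02·24 + 1.76 = 146.2 dB.

146.2 dB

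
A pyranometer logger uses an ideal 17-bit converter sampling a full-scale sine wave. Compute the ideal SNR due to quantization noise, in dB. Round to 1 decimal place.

104.1 dB

For an ideal N-bit converter with full-scale sine input, SNR = 6.02 N + 1.76 dB. SNR = 6.02 × 17 + 1.76 = 102.34 + 1.76 = 104.10 dB.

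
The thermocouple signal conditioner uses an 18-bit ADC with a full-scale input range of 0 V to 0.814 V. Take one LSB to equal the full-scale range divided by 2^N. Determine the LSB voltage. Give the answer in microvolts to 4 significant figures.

3.105 µV

Range is 0.814 V.
There are 2^18 = 262144 steps.
One LSB is 0.814 V / 262144 = 3.105 µV.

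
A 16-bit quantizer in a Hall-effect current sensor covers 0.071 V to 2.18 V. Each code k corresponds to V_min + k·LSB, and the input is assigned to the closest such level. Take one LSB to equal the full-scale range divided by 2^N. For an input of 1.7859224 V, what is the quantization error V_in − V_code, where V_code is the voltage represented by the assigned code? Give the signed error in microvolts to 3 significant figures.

Full-scale range = 2.18 V − (0.071 V) = 2.109 V. LSB = 2.109 V / 2^16 ≈ 32.18 µV.
(1.7859224 − (0.071)) / LSB = 1.7149224 × 65536/2.109 = 53290.2581. Nearest integer: k = 53290.
V_code = V_min + k × range/2^16 = 0.071 + 53290 × 2.109/65536 = 1.7859140930 V.
Error = V_in − V_code = 1.7859224 − (1.7859140930) = +8.31 µV.

+8.31 µV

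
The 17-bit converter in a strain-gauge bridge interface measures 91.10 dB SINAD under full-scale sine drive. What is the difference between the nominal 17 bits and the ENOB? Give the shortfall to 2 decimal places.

Effective bits = (91.10 − 1.76)/6.02 = 14.8405.
Lost resolution: 17 − 14.8405 = 2.1595 bits.

2.16 bits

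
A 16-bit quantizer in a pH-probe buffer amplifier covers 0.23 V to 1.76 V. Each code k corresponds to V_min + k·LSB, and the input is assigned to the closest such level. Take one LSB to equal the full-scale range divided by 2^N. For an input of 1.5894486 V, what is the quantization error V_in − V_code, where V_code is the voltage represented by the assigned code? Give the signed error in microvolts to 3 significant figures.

The full-scale span is 1.76 − (0.23) = 1.53 V. LSB = 1.53 V / 2^16 ≈ 23.35 µV.
(1.5894486 − (0.23)) / LSB = 1.3594486 × 65536/1.53 = 58230.6036. Nearest integer: k = 58231.
Reconstructed level: 0.23 + 58231 × 1.53/65536 V = 1.5894578552 V.
V_in − V_code = 1.5894486 − (1.5894578552) = −9.26 µV.

−9.26 µV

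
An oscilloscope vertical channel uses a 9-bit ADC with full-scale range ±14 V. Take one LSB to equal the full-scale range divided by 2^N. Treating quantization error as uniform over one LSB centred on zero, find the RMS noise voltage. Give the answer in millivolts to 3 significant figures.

The full-scale span is 14 − (-14) = 28 V.
One LSB is 28 V / 512 = 54.688 mV.
σ_q = LSB/√12 = 54.688 mV/3.4641 = 15.8 mV.

15.8 mV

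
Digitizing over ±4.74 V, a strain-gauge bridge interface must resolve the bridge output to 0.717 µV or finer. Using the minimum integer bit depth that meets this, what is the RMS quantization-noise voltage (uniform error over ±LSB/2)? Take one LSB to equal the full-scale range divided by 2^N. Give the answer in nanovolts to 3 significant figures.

163 nV

Span: 4.74 V − (-4.74 V) = 9.48 V.
Required number of levels: 9.48/0.717 µV = 1.3222e7; smallest N with 2^N ≥ that is 24.
LSB = 9.48 V / 2^24 = 0.56505 µV.
σ_q = LSB/√12 = 0.56505 µV/3.4641 = 163 nV.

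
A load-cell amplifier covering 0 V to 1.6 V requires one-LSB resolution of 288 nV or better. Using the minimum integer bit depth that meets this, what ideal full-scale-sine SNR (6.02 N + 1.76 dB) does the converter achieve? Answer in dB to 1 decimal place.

140.2 dB

Full-scale range = 1.6 V.
Required number of levels: 1.6/288 nV = 5.5556e6; smallest N with 2^N ≥ that is 23.
6.02(23) + 1.76 = 140.22 dB.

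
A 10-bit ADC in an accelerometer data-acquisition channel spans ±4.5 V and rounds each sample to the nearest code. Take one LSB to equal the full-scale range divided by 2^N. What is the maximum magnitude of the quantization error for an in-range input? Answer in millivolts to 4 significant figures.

4.395 mV

Full-scale range = 4.5 V − (-4.5 V) = 9 V.
LSB = 9 V / 2^10 = 8.78906 mV.
Worst-case error for round-to-nearest is half an LSB: 4.395 mV.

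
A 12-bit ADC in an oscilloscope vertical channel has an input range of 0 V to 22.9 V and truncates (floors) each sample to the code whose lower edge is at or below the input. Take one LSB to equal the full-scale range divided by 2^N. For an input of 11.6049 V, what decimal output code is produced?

2075

Full-scale range = 22.9 V. LSB = 22.9 V / 2^12 ≈ 5.591 mV.
code = ⌊(V_in − V_min)/LSB⌋ = ⌊(V_in − V_min) × 2^12 / range⌋
     = ⌊(11.6049 − (0)) × 4096 / 22.9⌋ = ⌊11.6049 × 4096/22.9⌋
     = ⌊2075.706⌋ = 2075.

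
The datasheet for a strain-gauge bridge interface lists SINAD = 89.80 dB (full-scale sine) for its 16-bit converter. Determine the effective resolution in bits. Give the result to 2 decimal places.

14.62 bits

ENOB = (SINAD − 1.76) / 6.02 = (89.80 − 1.76) / 6.02 = 88.04 / 6.02 = 14.6246.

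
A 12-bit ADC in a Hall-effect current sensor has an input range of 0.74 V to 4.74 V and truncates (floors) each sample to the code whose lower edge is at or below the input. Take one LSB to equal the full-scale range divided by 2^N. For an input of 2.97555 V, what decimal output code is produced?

2289

The full-scale span is 4.74 − (0.74) = 4 V. LSB = 4 V / 2^12 ≈ 0.9766 mV.
V_in − V_min = 2.97555 − (0.74) = 2.23555 V.
Divide by LSB: 2.23555 × 4096/4 = 2289.2032.
Truncating gives code 2289.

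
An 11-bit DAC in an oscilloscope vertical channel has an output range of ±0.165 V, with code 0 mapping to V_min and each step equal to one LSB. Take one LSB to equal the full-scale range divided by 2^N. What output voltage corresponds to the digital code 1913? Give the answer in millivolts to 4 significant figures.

Full-scale range = 0.165 V − (-0.165 V) = 0.33 V. LSB = 0.33 V / 2^11.
Output = V_min + (1913/2048) × range = -0.165 + 0.934082 × 0.33 V
      = -0.165 V + 0.308247 V = 0.143247 V.

143.2 mV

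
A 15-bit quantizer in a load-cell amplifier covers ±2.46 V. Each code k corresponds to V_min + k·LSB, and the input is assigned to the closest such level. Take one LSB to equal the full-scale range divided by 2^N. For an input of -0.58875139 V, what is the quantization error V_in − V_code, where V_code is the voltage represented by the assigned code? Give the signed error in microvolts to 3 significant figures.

Range = 2.46 − (-2.46) = 4.92 V. LSB = 4.92 V / 2^15 ≈ 150.1 µV.
(-0.58875139 − (-2.46)) / LSB = 1.87124861 × 32768/4.92 = 12462.8200. Nearest integer: k = 12463.
Reconstructed level: -2.46 + 12463 × 4.92/32768 V = -0.58872436523 V.
e = -0.58875139 − (-0.58872436523) = −27.0 µV.

−27.0 µV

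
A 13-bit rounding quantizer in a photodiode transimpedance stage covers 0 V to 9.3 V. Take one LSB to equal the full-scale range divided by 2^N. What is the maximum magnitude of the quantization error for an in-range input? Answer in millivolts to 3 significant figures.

0.568 mV

Full-scale range = 9.3 V.
One LSB is 9.3 V / 8192 = 1.1353 mV.
A rounding quantizer has |error| ≤ LSB/2 = 0.568 mV.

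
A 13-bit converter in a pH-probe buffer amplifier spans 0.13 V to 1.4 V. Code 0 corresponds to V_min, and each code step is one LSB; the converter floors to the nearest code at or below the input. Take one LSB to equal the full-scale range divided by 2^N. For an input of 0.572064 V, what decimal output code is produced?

Full-scale range = 1.4 V − (0.13 V) = 1.27 V. LSB = 1.27 V / 2^13 ≈ 155.0 µV.
code = ⌊(V_in − V_min)/LSB⌋ = ⌊(V_in − V_min) × 2^13 / range⌋
     = ⌊(0.572064 − (0.13)) × 8192 / 1.27⌋ = ⌊0.442064 × 8192/1.27⌋
     = ⌊2851.487⌋ = 2851.

2851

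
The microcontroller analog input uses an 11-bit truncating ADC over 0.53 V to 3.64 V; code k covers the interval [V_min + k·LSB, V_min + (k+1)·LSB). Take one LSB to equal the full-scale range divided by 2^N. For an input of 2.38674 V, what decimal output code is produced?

1222

The full-scale span is 3.64 − (0.53) = 3.11 V. LSB = 3.11 V / 2^11 ≈ 1.519 mV.
V_in − V_min = 2.38674 − (0.53) = 1.85674 V.
Divide by LSB: 1.85674 × 2048/3.11 = 1222.7021.
Truncating gives code 1222.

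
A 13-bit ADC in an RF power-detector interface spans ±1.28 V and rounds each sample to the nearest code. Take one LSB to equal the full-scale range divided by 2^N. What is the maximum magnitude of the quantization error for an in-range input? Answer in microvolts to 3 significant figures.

The full-scale span is 1.28 − (-1.28) = 2.56 V.
LSB = 2.56 V / 2^13 = 312.50 µV.
Worst-case error for round-to-nearest is half an LSB: 156 µV.

156 µV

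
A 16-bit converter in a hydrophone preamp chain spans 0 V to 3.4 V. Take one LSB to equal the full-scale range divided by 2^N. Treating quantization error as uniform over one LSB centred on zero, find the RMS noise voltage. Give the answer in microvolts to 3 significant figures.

Span = 3.4 V.
LSB = 3.4 V ÷ 2^16 = 3.4/65536 V = 51.880 µV.
σ_q = LSB/√12 = 51.880 µV/3.4641 = 15.0 µV.

15.0 µV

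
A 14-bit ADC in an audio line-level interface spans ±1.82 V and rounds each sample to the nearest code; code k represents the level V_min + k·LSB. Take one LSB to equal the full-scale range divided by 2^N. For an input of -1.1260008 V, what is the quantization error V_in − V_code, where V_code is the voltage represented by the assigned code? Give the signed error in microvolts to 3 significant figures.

−53.5 µV

Span: 1.82 V − (-1.82 V) = 3.64 V. LSB = 3.64 V / 2^14 ≈ 222.2 µV.
Position in LSBs: (-1.1260008 − (-1.82)) × 16384/3.64 = 3123.7590; rounding gives k = 3124.
V_code = -1.82 + (3124/16384) × 3.64 = -1.1259472656 V.
e = -1.1260008 − (-1.1259472656) = −53.5 µV.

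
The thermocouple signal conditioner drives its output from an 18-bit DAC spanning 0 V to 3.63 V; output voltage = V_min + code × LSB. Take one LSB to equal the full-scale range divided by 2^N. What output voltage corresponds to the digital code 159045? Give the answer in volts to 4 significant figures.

Range is 3.63 V. LSB = 3.63 V / 2^18.
V_out = 0 + 159045 × (3.63/262144) V
      = 0 V + 2.20235 V = 2.20235 V.

2.202 V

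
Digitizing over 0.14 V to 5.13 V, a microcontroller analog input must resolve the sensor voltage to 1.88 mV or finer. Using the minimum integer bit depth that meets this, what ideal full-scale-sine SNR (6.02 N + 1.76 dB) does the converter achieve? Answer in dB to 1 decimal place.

The full-scale span is 5.13 − (0.14) = 4.99 V.
4.99 V / 1.88 mV = 2654. Since 2^11 = 2048 and 2^12 = 4096, N = 12.
Ideal SNR at N = 12: 6.02·12 + 1.76 = 74.0 dB.

74.0 dB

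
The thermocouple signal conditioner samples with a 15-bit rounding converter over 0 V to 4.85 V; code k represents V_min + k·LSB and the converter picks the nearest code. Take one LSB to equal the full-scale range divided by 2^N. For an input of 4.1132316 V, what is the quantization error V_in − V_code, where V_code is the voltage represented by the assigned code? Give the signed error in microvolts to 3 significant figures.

+26.6 µV

V_FS = 4.85 V. LSB = 4.85 V / 2^15 ≈ 148.0 µV.
(4.1132316 − (0)) / LSB = 4.1132316 × 32768/4.85 = 27790.1800. Nearest integer: k = 27790.
Reconstructed level: 0 + 27790 × 4.85/32768 V = 4.1132049561 V.
V_in − V_code = 4.1132316 − (4.1132049561) = +26.6 µV.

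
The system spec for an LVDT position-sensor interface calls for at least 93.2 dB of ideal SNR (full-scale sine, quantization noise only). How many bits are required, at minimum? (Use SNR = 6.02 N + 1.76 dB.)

16 bits

N ≥ (93.2 − 1.76)/6.02 = 15.189 → N_min = 16.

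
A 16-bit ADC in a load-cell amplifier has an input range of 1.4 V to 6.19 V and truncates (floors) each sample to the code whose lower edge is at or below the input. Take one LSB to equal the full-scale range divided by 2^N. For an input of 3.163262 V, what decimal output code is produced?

Range = 6.19 − (1.4) = 4.79 V. LSB = 4.79 V / 2^16 ≈ 73.09 µV.
V_in − V_min = 3.163262 − (1.4) = 1.763262 V.
Divide by LSB: 1.763262 × 65536/4.79 = 24124.6636.
Truncating gives code 24124.

24124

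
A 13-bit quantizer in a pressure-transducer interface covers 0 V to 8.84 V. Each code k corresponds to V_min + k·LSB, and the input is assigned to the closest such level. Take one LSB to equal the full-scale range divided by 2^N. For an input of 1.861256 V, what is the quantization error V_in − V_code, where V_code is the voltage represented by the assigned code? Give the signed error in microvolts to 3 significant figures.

Range is 8.84 V. LSB = 8.84 V / 2^13 ≈ 1.079 mV.
(V_in − V_min)/LSB = (1.861256 − (0)) × 8192/8.84 = 1724.8200 → nearest code k = 1725.
Reconstructed level: 0 + 1725 × 8.84/8192 V = 1.861450195 V.
e = 1.861256 − (1.861450195) = −194 µV.

−194 µV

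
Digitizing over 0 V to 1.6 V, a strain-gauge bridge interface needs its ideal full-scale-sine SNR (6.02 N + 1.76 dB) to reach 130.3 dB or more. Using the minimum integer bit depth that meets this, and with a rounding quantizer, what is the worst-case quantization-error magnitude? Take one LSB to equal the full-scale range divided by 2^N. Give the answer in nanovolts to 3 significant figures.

Range is 1.6 V.
Solving 6.02 N ≥ 130.3 − 1.76: N ≥ 21.352. Round up → N = 22.
LSB = 1.6 V / 2^22 = 381.47 nV.
|e|_max = LSB/2 = 191 nV.

191 nV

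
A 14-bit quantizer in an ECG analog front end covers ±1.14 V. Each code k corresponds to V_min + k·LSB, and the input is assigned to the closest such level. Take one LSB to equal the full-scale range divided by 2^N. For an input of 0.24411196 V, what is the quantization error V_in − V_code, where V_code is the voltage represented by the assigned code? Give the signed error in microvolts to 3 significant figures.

Full-scale range = 1.14 V − (-1.14 V) = 2.28 V. LSB = 2.28 V / 2^14 ≈ 139.2 µV.
(V_in − V_min)/LSB = (0.24411196 − (-1.14)) × 16384/2.28 = 9946.1800 → nearest code k = 9946.
V_code = V_min + k × range/2^14 = -1.14 + 9946 × 2.28/16384 = 0.24408691406 V.
V_in − V_code = 0.24411196 − (0.24408691406) = +25.0 µV.

+25.0 µV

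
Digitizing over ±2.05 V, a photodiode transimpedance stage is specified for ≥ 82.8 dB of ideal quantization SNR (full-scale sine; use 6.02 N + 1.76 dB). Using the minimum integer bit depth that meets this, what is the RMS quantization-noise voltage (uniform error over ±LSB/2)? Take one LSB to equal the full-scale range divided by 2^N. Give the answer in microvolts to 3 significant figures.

72.2 µV

Full-scale range = 2.05 V − (-2.05 V) = 4.1 V.
N ≥ (82.8 − 1.76)/6.02 = 13.462 → N_min = 14.
LSB = 4.1 V / 2^14 = 250.24 µV.
RMS noise = LSB/√12 = 72.2 µV.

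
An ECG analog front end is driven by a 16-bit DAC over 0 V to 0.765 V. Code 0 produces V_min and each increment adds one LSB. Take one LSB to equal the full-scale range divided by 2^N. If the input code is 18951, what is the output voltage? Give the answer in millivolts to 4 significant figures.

221.2 mV

Full-scale range = 0.765 V. LSB = 0.765 V / 2^16.
V_out = V_min + code × LSB = 0 V + 18951 × 0.765 V / 65536
      = 0 + 0.221215 = 0.221215 V.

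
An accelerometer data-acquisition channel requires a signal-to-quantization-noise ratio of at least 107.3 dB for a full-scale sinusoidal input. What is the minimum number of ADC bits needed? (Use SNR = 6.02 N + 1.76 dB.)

18 bits

N ≥ (107.3 − 1.76)/6.02 = 17.532 → N_min = 18.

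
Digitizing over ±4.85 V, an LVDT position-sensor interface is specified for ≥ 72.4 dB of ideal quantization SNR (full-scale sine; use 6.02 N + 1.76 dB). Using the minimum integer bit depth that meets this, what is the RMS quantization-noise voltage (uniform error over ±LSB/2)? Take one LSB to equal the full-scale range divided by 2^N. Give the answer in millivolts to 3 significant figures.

0.684 mV

Full-scale range = 4.85 V − (-4.85 V) = 9.7 V.
N ≥ (72.4 − 1.76)/6.02 = 11.734 → N_min = 12.
One LSB is 9.7 V / 4096 = 2.3682 mV.
σ_q = LSB/√12 = 2.3682 mV/3.4641 = 0.684 mV.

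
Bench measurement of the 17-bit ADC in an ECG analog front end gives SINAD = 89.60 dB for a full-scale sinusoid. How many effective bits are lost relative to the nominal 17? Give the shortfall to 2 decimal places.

2.41 bits

N_eff = (89.60 − 1.76)/6.02 = 14.5914 bits.
Lost resolution: 17 − 14.5914 = 2.4086 bits.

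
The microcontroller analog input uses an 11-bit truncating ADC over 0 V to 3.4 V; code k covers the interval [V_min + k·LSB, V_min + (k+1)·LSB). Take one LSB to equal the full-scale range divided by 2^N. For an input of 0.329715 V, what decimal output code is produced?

198

V_FS = 3.4 V. LSB = 3.4 V / 2^11 ≈ 1.660 mV.
(V_in − V_min) × 2^11/range = (0.329715 − (0)) × 2048/3.4 = 198.605.
Floor → code = 198.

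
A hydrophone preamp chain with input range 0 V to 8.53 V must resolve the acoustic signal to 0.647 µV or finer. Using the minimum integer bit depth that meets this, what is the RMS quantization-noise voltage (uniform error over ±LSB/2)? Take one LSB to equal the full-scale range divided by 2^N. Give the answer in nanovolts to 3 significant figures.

Range is 8.53 V.
Required number of levels: 8.53/0.647 µV = 1.3184e7; smallest N with 2^N ≥ that is 24.
LSB = 8.53 V / 2^24 = 0.50843 µV.
RMS noise = LSB/√12 = 147 nV.

147 nV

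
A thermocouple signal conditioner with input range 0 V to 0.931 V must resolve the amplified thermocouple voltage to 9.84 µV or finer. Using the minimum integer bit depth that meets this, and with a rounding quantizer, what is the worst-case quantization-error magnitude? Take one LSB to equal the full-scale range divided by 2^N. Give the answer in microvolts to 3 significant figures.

Span = 0.931 V.
Need 2^N ≥ 0.931 V / 9.84 µV = 94610 → N_min = 17.
Step size = 0.931/131072 V = 7.1030 µV.
Half an LSB is 3.55 µV.

3.55 µV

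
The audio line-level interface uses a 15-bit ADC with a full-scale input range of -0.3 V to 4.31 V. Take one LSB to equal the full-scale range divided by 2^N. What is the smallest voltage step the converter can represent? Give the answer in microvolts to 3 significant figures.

Span: 4.31 V − (-0.3 V) = 4.61 V.
There are 2^15 = 32768 steps.
LSB = 4.61 V / 2^15 = 141 µV.

141 µV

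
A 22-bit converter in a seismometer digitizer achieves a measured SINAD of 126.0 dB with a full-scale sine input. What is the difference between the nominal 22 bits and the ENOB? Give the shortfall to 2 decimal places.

1.36 bits

Effective bits = (126.0 − 1.76)/6.02 = 20.6379.
22 − 20.6379 = 1.36 bits below nominal.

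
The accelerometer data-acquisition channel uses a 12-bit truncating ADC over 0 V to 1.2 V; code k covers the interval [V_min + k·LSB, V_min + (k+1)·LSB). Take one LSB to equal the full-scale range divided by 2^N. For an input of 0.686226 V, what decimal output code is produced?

2342

Range is 1.2 V. LSB = 1.2 V / 2^12 ≈ 293.0 µV.
(V_in − V_min) × 2^12/range = (0.686226 − (0)) × 4096/1.2 = 2342.318.
Floor → code = 2342.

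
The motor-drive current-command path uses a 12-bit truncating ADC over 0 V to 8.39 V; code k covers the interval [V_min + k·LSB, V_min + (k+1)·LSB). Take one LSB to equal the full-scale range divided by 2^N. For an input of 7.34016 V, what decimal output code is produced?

3583

V_FS = 8.39 V. LSB = 8.39 V / 2^12 ≈ 2.048 mV.
code = ⌊(V_in − V_min)/LSB⌋ = ⌊(V_in − V_min) × 2^12 / range⌋
     = ⌊(7.34016 − (0)) × 4096 / 8.39⌋ = ⌊7.34016 × 4096/8.39⌋
     = ⌊3583.468⌋ = 3583.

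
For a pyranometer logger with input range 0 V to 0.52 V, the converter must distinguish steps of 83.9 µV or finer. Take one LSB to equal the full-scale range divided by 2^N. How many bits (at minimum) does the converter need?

13 bits

Span = 0.52 V.
Need 2^N ≥ 0.52 V / 83.9 µV = 6198 → N_min = 13.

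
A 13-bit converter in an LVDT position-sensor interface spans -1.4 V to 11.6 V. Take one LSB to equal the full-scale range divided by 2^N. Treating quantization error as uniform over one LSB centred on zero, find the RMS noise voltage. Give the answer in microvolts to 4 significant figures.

458.1 µV

Full-scale range = 11.6 V − (-1.4 V) = 13 V.
Step size = 13/8192 V = 1.58691 mV.
RMS of a uniform error over width LSB is LSB/√12 = 458.1 µV.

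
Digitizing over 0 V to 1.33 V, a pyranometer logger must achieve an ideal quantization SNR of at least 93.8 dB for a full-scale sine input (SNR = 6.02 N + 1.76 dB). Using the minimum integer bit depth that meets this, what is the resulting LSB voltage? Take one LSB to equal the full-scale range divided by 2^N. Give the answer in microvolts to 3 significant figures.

20.3 µV

V_FS = 1.33 V.
N ≥ (93.8 − 1.76)/6.02 = 15.289 → N_min = 16.
Step size = 1.33/65536 V = 20.3 µV.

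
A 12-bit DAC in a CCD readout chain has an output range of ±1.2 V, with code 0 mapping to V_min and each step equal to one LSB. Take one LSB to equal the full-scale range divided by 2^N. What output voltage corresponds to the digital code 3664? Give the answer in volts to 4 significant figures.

0.9469 V

Range = 1.2 − (-1.2) = 2.4 V. LSB = 2.4 V / 2^12.
Output = V_min + (3664/4096) × range = -1.2 + 0.894531 × 2.4 V
      = -1.2 + 2.14688 = 0.946875 V.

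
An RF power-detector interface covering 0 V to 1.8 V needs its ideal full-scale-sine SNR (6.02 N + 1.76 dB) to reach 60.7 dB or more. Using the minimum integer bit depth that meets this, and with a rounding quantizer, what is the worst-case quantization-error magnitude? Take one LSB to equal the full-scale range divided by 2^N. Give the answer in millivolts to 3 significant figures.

V_FS = 1.8 V.
Required N = ⌈(60.7 − 1.76)/6.02⌉ = ⌈9.791⌉ = 10.
One LSB is 1.8 V / 1024 = 1.7578 mV.
|e|_max = LSB/2 = 0.879 mV.

0.879 mV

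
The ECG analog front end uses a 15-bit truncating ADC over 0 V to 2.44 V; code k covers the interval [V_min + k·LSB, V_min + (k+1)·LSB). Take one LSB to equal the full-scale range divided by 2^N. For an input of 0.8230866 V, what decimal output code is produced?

V_FS = 2.44 V. LSB = 2.44 V / 2^15 ≈ 74.46 µV.
(V_in − V_min) × 2^15/range = (0.8230866 − (0)) × 32768/2.44 = 11053.648.
Floor → code = 11053.

11053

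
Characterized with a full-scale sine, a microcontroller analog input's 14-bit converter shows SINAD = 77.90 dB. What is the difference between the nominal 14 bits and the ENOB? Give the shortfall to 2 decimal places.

1.35 bits

N_eff = (77.90 − 1.76)/6.02 = 12.6478 bits.
Lost resolution: 14 − 12.6478 = 1.3522 bits.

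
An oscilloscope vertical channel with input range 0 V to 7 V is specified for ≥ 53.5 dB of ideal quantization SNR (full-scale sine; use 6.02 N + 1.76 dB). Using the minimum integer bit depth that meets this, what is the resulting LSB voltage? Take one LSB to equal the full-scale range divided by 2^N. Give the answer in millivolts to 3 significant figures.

Full-scale range = 7 V.
Required N = ⌈(53.5 − 1.76)/6.02⌉ = ⌈8.595⌉ = 9.
Step size = 7/512 V = 13.7 mV.

13.7 mV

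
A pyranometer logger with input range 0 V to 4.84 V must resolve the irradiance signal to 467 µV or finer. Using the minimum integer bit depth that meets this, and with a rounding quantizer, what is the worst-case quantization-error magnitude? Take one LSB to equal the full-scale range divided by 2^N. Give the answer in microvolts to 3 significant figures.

Span = 4.84 V.
Required number of levels: 4.84/467 µV = 10364; smallest N with 2^N ≥ that is 14.
One LSB is 4.84 V / 16384 = 295.41 µV.
Half an LSB is 148 µV.

148 µV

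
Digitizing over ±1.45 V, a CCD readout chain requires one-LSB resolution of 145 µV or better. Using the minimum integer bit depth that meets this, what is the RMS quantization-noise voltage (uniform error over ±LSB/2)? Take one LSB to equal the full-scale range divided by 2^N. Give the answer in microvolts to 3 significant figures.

25.5 µV

Full-scale range = 1.45 V − (-1.45 V) = 2.9 V.
Required number of levels: 2.9/145 µV = 20000; smallest N with 2^N ≥ that is 15.
One LSB is 2.9 V / 32768 = 88.501 µV.
V_rms = LSB/√12 = 25.5 µV.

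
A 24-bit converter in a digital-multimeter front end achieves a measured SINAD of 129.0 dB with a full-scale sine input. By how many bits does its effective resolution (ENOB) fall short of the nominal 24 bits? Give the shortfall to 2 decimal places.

ENOB = (SINAD − 1.76)/6.02 = (129.0 − 1.76)/6.02 = 21.1362 bits.
Shortfall = 24 − 21.1362 = 2.8638 bits.

2.86 bits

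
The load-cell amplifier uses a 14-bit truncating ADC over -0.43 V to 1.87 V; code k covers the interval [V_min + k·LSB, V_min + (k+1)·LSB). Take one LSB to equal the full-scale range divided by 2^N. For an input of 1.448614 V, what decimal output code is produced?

Range = 1.87 − (-0.43) = 2.3 V. LSB = 2.3 V / 2^14 ≈ 140.4 µV.
V_in − V_min = 1.448614 − (-0.43) = 1.878614 V.
Divide by LSB: 1.878614 × 16384/2.3 = 13382.2660.
Truncating gives code 13382.

13382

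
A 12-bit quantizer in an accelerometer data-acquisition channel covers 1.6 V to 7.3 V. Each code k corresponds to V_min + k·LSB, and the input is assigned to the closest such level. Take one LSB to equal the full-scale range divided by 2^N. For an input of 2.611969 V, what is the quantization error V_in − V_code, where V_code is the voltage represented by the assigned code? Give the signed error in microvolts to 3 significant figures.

Span: 7.3 V − (1.6 V) = 5.7 V. LSB = 5.7 V / 2^12 ≈ 1.392 mV.
Position in LSBs: (2.611969 − (1.6)) × 4096/5.7 = 727.1974; rounding gives k = 727.
V_code = V_min + k × range/2^12 = 1.6 + 727 × 5.7/4096 = 2.611694336 V.
V_in − V_code = 2.611969 − (2.611694336) = +275 µV.

+275 µV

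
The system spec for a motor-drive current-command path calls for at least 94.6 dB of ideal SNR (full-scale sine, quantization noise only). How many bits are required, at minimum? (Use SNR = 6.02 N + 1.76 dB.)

Required N = ⌈(94.6 − 1.76)/6.02⌉ = ⌈15.422⌉ = 16.

16 bits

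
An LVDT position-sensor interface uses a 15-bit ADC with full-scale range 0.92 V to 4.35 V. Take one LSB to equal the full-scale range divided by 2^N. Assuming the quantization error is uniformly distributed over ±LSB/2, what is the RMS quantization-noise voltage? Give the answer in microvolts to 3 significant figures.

30.2 µV

Span: 4.35 V − (0.92 V) = 3.43 V.
Step size = 3.43/32768 V = 104.68 µV.
V_rms = LSB/√12 = 104.68 µV / √12 = 30.2 µV.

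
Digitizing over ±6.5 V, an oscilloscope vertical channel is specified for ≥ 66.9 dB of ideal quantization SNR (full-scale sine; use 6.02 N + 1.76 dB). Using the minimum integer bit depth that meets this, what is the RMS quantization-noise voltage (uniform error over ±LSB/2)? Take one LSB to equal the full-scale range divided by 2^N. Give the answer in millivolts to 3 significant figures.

Span: 6.5 V − (-6.5 V) = 13 V.
6.02 N + 1.76 ≥ 66.9 gives N ≥ 10.821, so the minimum integer is 11.
One LSB is 13 V / 2048 = 6.3477 mV.
V_rms = LSB/√12 = 1.83 mV.

1.83 mV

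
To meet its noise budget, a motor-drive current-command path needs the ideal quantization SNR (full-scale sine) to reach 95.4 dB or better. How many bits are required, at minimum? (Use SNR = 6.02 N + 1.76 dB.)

Solving 6.02 N ≥ 95.4 − 1.76: N ≥ 15.555. Round up → N = 16.

16 bits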